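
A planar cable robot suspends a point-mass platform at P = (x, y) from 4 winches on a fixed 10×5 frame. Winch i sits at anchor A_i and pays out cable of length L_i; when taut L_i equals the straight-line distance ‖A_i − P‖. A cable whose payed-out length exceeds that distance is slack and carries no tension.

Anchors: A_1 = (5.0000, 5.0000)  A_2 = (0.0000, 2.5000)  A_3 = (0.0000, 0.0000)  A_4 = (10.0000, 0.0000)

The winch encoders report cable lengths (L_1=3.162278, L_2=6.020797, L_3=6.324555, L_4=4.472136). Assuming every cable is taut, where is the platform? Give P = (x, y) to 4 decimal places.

(6.0000, 2.0000)

each cable: (A_i−P)·(A_i−P) = L_i²; let q_i = ‖A_i‖²−L_i²
q_1 = 25.0000+25.0000−10.0000 = 40.0000
row 1: 10.0000x + 5.0000y = 70.0000  (q_2=-30.0000)
row 2: 10.0000x + 10.0000y = 80.0000  (q_3=-40.0000)
row 3: -10.0000x + 10.0000y = -40.0000  (q_4=80.0000)
Cramer on rows 1–2 → x = 6.0000, y = 2.0000
check cable 4: ‖A_4−P‖² = 20.0000 ≈ L_4² = 20.0000 ✓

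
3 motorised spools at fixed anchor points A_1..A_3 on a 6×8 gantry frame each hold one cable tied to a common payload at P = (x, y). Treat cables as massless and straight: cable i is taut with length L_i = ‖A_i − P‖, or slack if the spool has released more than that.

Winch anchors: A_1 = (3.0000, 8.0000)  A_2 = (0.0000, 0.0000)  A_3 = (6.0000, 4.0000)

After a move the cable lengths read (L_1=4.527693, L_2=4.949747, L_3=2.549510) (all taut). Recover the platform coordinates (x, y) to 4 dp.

circle eqns → linear via eq_j − eq_1; set k_j = A_j·A_j − L_j²
k_1 = 9.0000+64.0000−20.5000 = 52.5000
6.0000·x + 16.0000·y = k_1−k_2 = 77.0000
-6.0000·x + 8.0000·y = k_1−k_3 = 7.0000
solve first two rows → x=3.5000, y=3.5000

(3.5000, 3.5000)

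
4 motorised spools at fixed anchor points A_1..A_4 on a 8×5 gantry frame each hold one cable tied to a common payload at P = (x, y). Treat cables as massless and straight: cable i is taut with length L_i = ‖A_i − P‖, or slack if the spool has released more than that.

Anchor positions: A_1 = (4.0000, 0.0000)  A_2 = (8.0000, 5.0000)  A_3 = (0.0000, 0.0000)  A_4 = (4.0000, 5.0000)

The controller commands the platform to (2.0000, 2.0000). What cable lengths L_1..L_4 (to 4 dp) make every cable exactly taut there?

(2.8284, 6.7082, 2.8284, 3.6056)

L_1 = √((4.0000−2.0000)² + (0.0000−2.0000)²) = 2.8284
L_2 = √((8.0000−2.0000)² + (5.0000−2.0000)²) = 6.7082
L_3 = √((0.0000−2.0000)² + (0.0000−2.0000)²) = 2.8284
L_4 = √((4.0000−2.0000)² + (5.0000−2.0000)²) = 3.6056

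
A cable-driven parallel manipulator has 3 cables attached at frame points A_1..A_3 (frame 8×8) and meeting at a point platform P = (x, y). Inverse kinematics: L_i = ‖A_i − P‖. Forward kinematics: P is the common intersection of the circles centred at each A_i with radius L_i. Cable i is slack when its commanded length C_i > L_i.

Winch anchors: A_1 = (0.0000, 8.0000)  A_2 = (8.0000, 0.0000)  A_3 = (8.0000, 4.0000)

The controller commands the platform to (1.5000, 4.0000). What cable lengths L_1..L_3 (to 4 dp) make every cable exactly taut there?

(4.2720, 7.6322, 6.5000)

L_1: Δ = A_1−P = (-1.5000, 4.0000) → ‖Δ‖ = √18.2500 = 4.2720
L_2: Δ = A_2−P = (6.5000, -4.0000) → ‖Δ‖ = √58.2500 = 7.6322
L_3: Δ = A_3−P = (6.5000, 0.0000) → ‖Δ‖ = √42.2500 = 6.5000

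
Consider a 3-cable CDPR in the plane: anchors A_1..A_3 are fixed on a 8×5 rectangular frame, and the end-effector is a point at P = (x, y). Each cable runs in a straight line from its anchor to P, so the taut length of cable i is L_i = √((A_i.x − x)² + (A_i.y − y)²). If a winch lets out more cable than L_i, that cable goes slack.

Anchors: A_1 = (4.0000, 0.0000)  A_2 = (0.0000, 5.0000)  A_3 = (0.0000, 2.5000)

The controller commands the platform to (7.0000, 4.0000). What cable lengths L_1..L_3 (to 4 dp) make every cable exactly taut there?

(5.0000, 7.0711, 7.1589)

L_1: Δ = A_1−P = (-3.0000, -4.0000) → ‖Δ‖ = √25.0000 = 5.0000
L_2: Δ = A_2−P = (-7.0000, 1.0000) → ‖Δ‖ = √50.0000 = 7.0711
L_3: Δ = A_3−P = (-7.0000, -1.5000) → ‖Δ‖ = √51.2500 = 7.1589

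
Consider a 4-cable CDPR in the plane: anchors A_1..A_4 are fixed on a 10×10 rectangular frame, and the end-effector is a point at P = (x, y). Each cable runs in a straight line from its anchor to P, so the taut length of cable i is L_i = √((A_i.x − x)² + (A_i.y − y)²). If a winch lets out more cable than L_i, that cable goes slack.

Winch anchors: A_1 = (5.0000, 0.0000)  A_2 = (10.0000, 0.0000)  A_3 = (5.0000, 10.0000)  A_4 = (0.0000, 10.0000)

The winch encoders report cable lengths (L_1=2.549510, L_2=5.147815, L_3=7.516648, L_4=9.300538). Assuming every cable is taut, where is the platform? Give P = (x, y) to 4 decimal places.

(5.5000, 2.5000)

expand ‖A_i−P‖²=L_i² and subtract eq 1 (c_i ≔ ‖A_i‖²−L_i²)
c_1 = 25.0000+0.0000−6.5000 = 18.5000
eq1−eq2 → [-10.0000  0.0000]·P = -55.0000
eq1−eq3 → [0.0000  -20.0000]·P = -50.0000
eq1−eq4 → [10.0000  -20.0000]·P = 5.0000
2×2 solve → P = (5.5000, 2.5000)
check cable 4: ‖A_4−P‖² = 86.5000 ≈ L_4² = 86.5000 ✓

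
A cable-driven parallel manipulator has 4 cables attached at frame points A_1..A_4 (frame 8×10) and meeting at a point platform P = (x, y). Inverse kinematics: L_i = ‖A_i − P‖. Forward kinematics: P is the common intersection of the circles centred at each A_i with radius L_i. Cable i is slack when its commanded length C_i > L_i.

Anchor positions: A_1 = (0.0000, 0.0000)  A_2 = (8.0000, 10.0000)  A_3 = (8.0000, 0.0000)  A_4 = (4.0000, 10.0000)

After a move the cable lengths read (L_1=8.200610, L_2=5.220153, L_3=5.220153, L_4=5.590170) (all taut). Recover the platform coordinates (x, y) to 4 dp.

circle eqns → linear via eq_j − eq_1; set k_j = A_j·A_j − L_j²
k_1 = 0.0000+0.0000−67.2500 = -67.2500
-16.0000·x − 20.0000·y = k_1−k_2 = -204.0000
-16.0000·x + 0.0000·y = k_1−k_3 = -104.0000
-8.0000·x − 20.0000·y = k_1−k_4 = -152.0000
solve first two rows → x=6.5000, y=5.0000
check cable 4: ‖A_4−P‖² = 31.2500 ≈ L_4² = 31.2500 ✓

(6.5000, 5.0000)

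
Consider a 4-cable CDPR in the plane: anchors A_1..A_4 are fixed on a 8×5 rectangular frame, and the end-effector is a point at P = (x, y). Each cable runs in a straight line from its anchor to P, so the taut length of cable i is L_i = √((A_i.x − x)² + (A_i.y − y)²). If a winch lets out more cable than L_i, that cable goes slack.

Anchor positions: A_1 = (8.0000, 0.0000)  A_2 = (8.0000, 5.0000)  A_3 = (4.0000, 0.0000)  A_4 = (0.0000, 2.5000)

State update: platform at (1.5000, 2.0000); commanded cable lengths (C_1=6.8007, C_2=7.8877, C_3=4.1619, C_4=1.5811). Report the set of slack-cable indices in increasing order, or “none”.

cable 1: L_1 = ‖A_1−P‖ = 6.8007;  C_1 = 6.8007 → taut
cable 2: L_2 = ‖A_2−P‖ = 7.1589;  C_2 = 7.8877 → slack
cable 3: L_3 = ‖A_3−P‖ = 3.2016;  C_3 = 4.1619 → slack
cable 4: L_4 = ‖A_4−P‖ = 1.5811;  C_4 = 1.5811 → taut

2, 3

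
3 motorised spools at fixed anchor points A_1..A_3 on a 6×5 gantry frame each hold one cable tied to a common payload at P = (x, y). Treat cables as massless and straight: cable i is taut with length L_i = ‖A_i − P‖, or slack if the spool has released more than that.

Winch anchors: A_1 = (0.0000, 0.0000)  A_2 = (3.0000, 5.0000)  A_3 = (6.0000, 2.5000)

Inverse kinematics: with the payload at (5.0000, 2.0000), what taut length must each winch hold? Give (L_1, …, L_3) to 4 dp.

(5.3852, 3.6056, 1.1180)

L_1: Δ = A_1−P = (-5.0000, -2.0000) → ‖Δ‖ = √29.0000 = 5.3852
L_2: Δ = A_2−P = (-2.0000, 3.0000) → ‖Δ‖ = √13.0000 = 3.6056
L_3: Δ = A_3−P = (1.0000, 0.5000) → ‖Δ‖ = √1.2500 = 1.1180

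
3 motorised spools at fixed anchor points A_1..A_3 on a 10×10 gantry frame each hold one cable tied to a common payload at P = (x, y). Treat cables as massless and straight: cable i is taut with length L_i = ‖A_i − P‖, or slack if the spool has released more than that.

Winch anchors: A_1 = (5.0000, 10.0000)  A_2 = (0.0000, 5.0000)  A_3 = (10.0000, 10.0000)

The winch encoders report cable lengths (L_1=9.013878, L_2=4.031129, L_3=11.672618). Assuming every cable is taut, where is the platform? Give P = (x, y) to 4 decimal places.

each cable: (A_i−P)·(A_i−P) = L_i²; let k_i = ‖A_i‖²−L_i²
k_1 = 25.0000+100.0000−81.2500 = 43.7500
row 1: 10.0000x + 10.0000y = 35.0000  (k_2=8.7500)
row 2: -10.0000x + 0.0000y = -20.0000  (k_3=63.7500)
Cramer on rows 1–2 → x = 2.0000, y = 1.5000

(2.0000, 1.5000)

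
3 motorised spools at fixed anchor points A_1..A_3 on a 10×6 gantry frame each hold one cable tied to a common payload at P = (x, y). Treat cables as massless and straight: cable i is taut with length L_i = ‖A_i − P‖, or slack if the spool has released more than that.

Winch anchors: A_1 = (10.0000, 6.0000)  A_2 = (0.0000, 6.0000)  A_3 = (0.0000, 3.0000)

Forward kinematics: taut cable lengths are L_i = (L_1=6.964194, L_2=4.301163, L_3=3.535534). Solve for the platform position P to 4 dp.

(3.5000, 3.5000)

each cable: (A_i−P)·(A_i−P) = L_i²; let k_i = ‖A_i‖²−L_i²
k_1 = 100.0000+36.0000−48.5000 = 87.5000
row 1: 20.0000x + 0.0000y = 70.0000  (k_2=17.5000)
row 2: 20.0000x + 6.0000y = 91.0000  (k_3=-3.5000)
Cramer on rows 1–2 → x = 3.5000, y = 3.5000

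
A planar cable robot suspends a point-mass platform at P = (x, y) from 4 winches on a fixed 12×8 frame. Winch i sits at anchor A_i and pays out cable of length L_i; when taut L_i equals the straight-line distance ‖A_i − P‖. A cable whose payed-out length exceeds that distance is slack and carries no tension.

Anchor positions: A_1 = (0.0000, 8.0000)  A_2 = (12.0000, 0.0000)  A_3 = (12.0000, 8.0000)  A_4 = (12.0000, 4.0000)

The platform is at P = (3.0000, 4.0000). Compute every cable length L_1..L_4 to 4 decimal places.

(5.0000, 9.8489, 9.8489, 9.0000)

cable 1: Δx=-3.0000, Δy=4.0000; L_1 = √(Δx²+Δy²) = 5.0000
cable 2: Δx=9.0000, Δy=-4.0000; L_2 = √(Δx²+Δy²) = 9.8489
cable 3: Δx=9.0000, Δy=4.0000; L_3 = √(Δx²+Δy²) = 9.8489
cable 4: Δx=9.0000, Δy=0.0000; L_4 = √(Δx²+Δy²) = 9.0000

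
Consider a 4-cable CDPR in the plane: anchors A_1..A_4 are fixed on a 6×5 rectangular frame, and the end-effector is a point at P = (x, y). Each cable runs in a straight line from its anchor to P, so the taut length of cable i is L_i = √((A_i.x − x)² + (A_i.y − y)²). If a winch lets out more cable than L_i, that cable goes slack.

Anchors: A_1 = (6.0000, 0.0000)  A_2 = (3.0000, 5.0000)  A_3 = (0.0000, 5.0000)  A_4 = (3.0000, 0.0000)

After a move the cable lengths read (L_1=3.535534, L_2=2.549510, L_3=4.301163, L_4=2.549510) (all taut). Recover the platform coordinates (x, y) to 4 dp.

(3.5000, 2.5000)

circle eqns → linear via eq_j − eq_1; set k_j = A_j·A_j − L_j²
k_1 = 36.0000+0.0000−12.5000 = 23.5000
6.0000·x − 10.0000·y = k_1−k_2 = -4.0000
12.0000·x − 10.0000·y = k_1−k_3 = 17.0000
6.0000·x + 0.0000·y = k_1−k_4 = 21.0000
solve first two rows → x=3.5000, y=2.5000
check cable 4: ‖A_4−P‖² = 6.5000 ≈ L_4² = 6.5000 ✓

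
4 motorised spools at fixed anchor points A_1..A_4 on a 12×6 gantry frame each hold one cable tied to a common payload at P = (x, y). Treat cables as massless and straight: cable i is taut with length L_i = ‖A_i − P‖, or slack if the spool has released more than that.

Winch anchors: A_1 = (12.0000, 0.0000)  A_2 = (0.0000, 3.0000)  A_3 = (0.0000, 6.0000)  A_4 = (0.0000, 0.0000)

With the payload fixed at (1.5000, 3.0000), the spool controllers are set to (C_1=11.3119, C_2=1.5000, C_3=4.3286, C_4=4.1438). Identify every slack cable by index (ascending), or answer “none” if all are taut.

i=1: geometric 10.9202 vs commanded 11.3119 ⇒ slack
i=2: geometric 1.5000 vs commanded 1.5000 ⇒ taut
i=3: geometric 3.3541 vs commanded 4.3286 ⇒ slack
i=4: geometric 3.3541 vs commanded 4.1438 ⇒ slack

1, 3, 4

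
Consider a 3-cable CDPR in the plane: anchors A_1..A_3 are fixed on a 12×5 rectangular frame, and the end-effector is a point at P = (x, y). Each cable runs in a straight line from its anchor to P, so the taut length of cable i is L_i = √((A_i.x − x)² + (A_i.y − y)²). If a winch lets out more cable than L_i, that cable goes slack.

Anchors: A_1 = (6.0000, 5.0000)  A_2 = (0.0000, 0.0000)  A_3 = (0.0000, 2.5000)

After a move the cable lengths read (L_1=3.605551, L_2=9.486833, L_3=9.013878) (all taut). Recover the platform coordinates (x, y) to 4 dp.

(9.0000, 3.0000)

expand ‖A_i−P‖²=L_i² and subtract eq 1 (q_i ≔ ‖A_i‖²−L_i²)
q_1 = 36.0000+25.0000−13.0000 = 48.0000
eq1−eq2 → [12.0000  10.0000]·P = 138.0000
eq1−eq3 → [12.0000  5.0000]·P = 123.0000
2×2 solve → P = (9.0000, 3.0000)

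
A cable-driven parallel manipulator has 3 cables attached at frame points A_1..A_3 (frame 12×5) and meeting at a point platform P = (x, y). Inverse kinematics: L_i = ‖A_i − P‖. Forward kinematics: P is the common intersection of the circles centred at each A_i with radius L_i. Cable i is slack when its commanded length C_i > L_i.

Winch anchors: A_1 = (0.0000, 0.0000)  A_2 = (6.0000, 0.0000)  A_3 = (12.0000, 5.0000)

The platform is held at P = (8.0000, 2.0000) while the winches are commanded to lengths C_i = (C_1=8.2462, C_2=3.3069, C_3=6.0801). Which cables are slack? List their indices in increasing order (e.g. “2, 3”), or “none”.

2, 3

i=1: geometric 8.2462 vs commanded 8.2462 ⇒ taut
i=2: geometric 2.8284 vs commanded 3.3069 ⇒ slack
i=3: geometric 5.0000 vs commanded 6.0801 ⇒ slack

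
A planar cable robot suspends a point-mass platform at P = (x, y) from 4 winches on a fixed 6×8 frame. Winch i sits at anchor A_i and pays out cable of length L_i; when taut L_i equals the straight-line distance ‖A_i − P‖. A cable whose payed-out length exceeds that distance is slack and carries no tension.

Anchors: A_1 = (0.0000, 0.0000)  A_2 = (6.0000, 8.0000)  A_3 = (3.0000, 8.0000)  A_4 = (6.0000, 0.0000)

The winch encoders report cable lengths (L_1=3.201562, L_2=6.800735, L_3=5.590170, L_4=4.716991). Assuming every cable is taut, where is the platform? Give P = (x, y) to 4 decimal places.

circle eqns → linear via eq_j − eq_1; set k_j = A_j·A_j − L_j²
k_1 = 0.0000+0.0000−10.2500 = -10.2500
-12.0000·x − 16.0000·y = k_1−k_2 = -64.0000
-6.0000·x − 16.0000·y = k_1−k_3 = -52.0000
-12.0000·x + 0.0000·y = k_1−k_4 = -24.0000
solve first two rows → x=2.0000, y=2.5000
check cable 4: ‖A_4−P‖² = 22.2500 ≈ L_4² = 22.2500 ✓

(2.0000, 2.5000)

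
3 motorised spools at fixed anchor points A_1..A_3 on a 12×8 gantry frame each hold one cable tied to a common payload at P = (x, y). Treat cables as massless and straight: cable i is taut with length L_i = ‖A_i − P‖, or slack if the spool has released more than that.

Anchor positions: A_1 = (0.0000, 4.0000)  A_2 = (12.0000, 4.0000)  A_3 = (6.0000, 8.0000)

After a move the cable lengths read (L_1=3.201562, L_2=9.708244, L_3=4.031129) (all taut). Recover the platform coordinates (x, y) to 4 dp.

(2.5000, 6.0000)

expand ‖A_i−P‖²=L_i² and subtract eq 1 (q_i ≔ ‖A_i‖²−L_i²)
q_1 = 0.0000+16.0000−10.2500 = 5.7500
eq1−eq2 → [-24.0000  0.0000]·P = -60.0000
eq1−eq3 → [-12.0000  -8.0000]·P = -78.0000
2×2 solve → P = (2.5000, 6.0000)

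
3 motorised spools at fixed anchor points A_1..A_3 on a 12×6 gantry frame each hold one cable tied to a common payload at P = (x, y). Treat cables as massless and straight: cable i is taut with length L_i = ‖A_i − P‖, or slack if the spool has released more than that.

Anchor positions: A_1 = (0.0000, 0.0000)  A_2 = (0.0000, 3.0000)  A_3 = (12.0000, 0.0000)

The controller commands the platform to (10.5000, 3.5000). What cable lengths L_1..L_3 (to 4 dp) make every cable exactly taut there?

L_1: Δ = A_1−P = (-10.5000, -3.5000) → ‖Δ‖ = √122.5000 = 11.0680
L_2: Δ = A_2−P = (-10.5000, -0.5000) → ‖Δ‖ = √110.5000 = 10.5119
L_3: Δ = A_3−P = (1.5000, -3.5000) → ‖Δ‖ = √14.5000 = 3.8079

(11.0680, 10.5119, 3.8079)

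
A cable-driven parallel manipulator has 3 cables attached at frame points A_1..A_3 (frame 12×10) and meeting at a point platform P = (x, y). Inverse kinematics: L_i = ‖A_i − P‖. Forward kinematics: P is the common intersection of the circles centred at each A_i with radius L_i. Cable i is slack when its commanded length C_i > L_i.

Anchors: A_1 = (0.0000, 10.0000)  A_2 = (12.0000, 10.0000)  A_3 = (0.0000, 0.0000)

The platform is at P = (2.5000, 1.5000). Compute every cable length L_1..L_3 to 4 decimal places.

L_1 = √((0.0000−2.5000)² + (10.0000−1.5000)²) = 8.8600
L_2 = √((12.0000−2.5000)² + (10.0000−1.5000)²) = 12.7475
L_3 = √((0.0000−2.5000)² + (0.0000−1.5000)²) = 2.9155

(8.8600, 12.7475, 2.9155)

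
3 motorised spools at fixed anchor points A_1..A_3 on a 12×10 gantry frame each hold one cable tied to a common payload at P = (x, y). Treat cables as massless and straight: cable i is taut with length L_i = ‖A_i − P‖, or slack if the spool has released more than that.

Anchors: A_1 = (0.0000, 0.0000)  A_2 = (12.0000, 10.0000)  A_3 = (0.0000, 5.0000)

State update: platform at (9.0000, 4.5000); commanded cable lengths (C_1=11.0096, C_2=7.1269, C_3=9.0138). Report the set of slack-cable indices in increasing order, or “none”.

cable 1: √((-9.0000)²+(-4.5000)²)=10.0623, C_1=11.0096: slack
cable 2: √((3.0000)²+(5.5000)²)=6.2650, C_2=7.1269: slack
cable 3: √((-9.0000)²+(0.5000)²)=9.0139, C_3=9.0138: taut

1, 2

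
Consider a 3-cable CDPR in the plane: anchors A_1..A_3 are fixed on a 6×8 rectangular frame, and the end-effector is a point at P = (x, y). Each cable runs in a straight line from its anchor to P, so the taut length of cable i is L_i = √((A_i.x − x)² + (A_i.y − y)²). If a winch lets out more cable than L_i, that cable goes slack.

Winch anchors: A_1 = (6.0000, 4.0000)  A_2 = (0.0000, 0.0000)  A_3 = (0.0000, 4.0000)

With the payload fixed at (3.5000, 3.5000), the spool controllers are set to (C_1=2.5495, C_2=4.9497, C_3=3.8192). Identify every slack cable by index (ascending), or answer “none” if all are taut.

3

cable 1: L_1 = ‖A_1−P‖ = 2.5495;  C_1 = 2.5495 → taut
cable 2: L_2 = ‖A_2−P‖ = 4.9497;  C_2 = 4.9497 → taut
cable 3: L_3 = ‖A_3−P‖ = 3.5355;  C_3 = 3.8192 → slack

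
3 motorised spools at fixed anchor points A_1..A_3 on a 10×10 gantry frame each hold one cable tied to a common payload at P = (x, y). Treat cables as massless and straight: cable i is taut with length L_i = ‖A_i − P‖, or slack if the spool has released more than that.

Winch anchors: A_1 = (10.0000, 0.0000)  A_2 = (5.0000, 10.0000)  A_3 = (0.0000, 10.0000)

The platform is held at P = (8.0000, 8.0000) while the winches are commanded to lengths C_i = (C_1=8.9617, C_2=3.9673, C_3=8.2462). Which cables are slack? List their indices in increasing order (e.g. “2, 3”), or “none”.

1, 2

cable 1: √((2.0000)²+(-8.0000)²)=8.2462, C_1=8.9617: slack
cable 2: √((-3.0000)²+(2.0000)²)=3.6056, C_2=3.9673: slack
cable 3: √((-8.0000)²+(2.0000)²)=8.2462, C_3=8.2462: taut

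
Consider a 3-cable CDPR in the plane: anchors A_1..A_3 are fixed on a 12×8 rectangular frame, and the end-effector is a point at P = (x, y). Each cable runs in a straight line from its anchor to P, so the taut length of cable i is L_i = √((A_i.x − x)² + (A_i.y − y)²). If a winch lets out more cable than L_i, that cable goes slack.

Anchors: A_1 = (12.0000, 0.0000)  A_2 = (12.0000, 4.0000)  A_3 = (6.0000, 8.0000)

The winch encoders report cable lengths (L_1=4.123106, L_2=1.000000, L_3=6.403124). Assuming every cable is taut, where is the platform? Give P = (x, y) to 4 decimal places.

(11.0000, 4.0000)

circle eqns → linear via eq_j − eq_1; set c_j = A_j·A_j − L_j²
c_1 = 144.0000+0.0000−17.0000 = 127.0000
0.0000·x − 8.0000·y = c_1−c_2 = -32.0000
12.0000·x − 16.0000·y = c_1−c_3 = 68.0000
solve first two rows → x=11.0000, y=4.0000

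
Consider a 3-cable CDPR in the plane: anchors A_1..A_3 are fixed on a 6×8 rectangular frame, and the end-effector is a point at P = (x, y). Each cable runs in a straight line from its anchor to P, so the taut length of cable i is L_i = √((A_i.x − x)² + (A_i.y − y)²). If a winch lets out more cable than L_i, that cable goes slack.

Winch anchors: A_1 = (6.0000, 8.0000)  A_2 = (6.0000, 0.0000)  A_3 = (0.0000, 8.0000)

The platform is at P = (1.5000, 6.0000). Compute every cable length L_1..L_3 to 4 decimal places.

L_1 = √((6.0000−1.5000)² + (8.0000−6.0000)²) = 4.9244
L_2 = √((6.0000−1.5000)² + (0.0000−6.0000)²) = 7.5000
L_3 = √((0.0000−1.5000)² + (8.0000−6.0000)²) = 2.5000

(4.9244, 7.5000, 2.5000)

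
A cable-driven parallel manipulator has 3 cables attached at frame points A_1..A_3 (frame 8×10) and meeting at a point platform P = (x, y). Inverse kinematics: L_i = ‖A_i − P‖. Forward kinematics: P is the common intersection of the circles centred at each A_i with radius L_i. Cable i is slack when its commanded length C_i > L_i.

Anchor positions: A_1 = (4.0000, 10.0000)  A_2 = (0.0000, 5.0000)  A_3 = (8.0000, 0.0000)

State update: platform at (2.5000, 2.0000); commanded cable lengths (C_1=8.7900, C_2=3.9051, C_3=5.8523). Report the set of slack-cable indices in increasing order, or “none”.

cable 1: √((1.5000)²+(8.0000)²)=8.1394, C_1=8.7900: slack
cable 2: √((-2.5000)²+(3.0000)²)=3.9051, C_2=3.9051: taut
cable 3: √((5.5000)²+(-2.0000)²)=5.8523, C_3=5.8523: taut

1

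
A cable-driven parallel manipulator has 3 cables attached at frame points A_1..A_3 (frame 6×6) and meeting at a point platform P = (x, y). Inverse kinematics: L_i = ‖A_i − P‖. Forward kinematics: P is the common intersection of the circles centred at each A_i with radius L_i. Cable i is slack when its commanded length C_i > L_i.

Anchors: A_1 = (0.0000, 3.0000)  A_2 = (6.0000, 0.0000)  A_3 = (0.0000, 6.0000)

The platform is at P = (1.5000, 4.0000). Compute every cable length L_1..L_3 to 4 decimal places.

(1.8028, 6.0208, 2.5000)

L_1: Δ = A_1−P = (-1.5000, -1.0000) → ‖Δ‖ = √3.2500 = 1.8028
L_2: Δ = A_2−P = (4.5000, -4.0000) → ‖Δ‖ = √36.2500 = 6.0208
L_3: Δ = A_3−P = (-1.5000, 2.0000) → ‖Δ‖ = √6.2500 = 2.5000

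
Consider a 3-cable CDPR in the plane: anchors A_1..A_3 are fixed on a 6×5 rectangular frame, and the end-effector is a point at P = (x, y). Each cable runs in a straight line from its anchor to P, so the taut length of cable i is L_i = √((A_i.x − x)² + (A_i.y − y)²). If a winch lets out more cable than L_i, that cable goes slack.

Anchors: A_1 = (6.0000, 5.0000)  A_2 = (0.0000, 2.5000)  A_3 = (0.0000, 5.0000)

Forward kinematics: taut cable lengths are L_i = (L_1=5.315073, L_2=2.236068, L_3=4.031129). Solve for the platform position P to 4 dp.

(2.0000, 1.5000)

each cable: (A_i−P)·(A_i−P) = L_i²; let c_i = ‖A_i‖²−L_i²
c_1 = 36.0000+25.0000−28.2500 = 32.7500
row 1: 12.0000x + 5.0000y = 31.5000  (c_2=1.2500)
row 2: 12.0000x + 0.0000y = 24.0000  (c_3=8.7500)
Cramer on rows 1–2 → x = 2.0000, y = 1.5000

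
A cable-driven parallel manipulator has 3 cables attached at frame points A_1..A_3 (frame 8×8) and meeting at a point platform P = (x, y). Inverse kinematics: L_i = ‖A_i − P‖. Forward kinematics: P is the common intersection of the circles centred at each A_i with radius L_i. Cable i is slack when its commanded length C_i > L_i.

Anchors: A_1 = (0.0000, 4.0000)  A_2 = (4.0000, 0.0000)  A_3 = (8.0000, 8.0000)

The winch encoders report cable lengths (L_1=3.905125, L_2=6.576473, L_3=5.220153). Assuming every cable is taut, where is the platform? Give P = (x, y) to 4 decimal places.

(3.0000, 6.5000)

circle eqns → linear via eq_j − eq_1; set c_j = A_j·A_j − L_j²
c_1 = 0.0000+16.0000−15.2500 = 0.7500
-8.0000·x + 8.0000·y = c_1−c_2 = 28.0000
-16.0000·x − 8.0000·y = c_1−c_3 = -100.0000
solve first two rows → x=3.0000, y=6.5000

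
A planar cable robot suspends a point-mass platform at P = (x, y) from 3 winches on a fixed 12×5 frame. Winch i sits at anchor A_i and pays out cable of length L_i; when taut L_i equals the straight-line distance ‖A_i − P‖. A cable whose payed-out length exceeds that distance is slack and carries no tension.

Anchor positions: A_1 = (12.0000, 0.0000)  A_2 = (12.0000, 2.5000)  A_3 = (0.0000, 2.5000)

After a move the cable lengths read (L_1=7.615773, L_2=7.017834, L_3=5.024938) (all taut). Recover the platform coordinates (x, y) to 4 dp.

(5.0000, 3.0000)

each cable: (A_i−P)·(A_i−P) = L_i²; let q_i = ‖A_i‖²−L_i²
q_1 = 144.0000+0.0000−58.0000 = 86.0000
row 1: 0.0000x − 5.0000y = -15.0000  (q_2=101.0000)
row 2: 24.0000x − 5.0000y = 105.0000  (q_3=-19.0000)
Cramer on rows 1–2 → x = 5.0000, y = 3.0000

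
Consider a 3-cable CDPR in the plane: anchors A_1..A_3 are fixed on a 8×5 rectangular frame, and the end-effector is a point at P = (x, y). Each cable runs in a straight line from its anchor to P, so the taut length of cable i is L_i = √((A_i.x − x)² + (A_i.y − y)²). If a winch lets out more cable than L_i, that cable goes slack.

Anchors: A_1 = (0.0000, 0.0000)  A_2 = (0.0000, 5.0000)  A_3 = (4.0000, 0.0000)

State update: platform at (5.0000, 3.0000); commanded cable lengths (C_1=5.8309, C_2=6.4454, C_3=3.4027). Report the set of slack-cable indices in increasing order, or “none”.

cable 1: √((-5.0000)²+(-3.0000)²)=5.8310, C_1=5.8309: taut
cable 2: √((-5.0000)²+(2.0000)²)=5.3852, C_2=6.4454: slack
cable 3: √((-1.0000)²+(-3.0000)²)=3.1623, C_3=3.4027: slack

2, 3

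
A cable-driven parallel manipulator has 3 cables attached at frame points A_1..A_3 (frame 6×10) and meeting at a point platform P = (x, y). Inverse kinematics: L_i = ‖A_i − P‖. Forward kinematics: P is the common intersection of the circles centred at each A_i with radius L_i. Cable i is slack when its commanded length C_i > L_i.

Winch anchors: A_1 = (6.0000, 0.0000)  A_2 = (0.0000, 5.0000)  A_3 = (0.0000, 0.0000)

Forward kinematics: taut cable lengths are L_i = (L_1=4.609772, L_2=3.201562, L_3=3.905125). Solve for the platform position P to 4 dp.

(2.5000, 3.0000)

each cable: (A_i−P)·(A_i−P) = L_i²; let q_i = ‖A_i‖²−L_i²
q_1 = 36.0000+0.0000−21.2500 = 14.7500
row 1: 12.0000x − 10.0000y = 0.0000  (q_2=14.7500)
row 2: 12.0000x + 0.0000y = 30.0000  (q_3=-15.2500)
Cramer on rows 1–2 → x = 2.5000, y = 3.0000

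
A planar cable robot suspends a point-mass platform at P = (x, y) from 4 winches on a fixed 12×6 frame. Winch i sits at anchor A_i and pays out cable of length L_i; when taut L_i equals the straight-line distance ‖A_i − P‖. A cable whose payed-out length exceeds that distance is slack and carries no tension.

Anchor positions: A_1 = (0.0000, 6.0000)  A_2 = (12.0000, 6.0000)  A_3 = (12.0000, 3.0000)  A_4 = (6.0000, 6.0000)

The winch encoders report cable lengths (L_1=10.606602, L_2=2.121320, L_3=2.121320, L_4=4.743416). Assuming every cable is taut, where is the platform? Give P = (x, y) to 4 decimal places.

circle eqns → linear via eq_j − eq_1; set c_j = A_j·A_j − L_j²
c_1 = 0.0000+36.0000−112.5000 = -76.5000
-24.0000·x + 0.0000·y = c_1−c_2 = -252.0000
-24.0000·x + 6.0000·y = c_1−c_3 = -225.0000
-12.0000·x + 0.0000·y = c_1−c_4 = -126.0000
solve first two rows → x=10.5000, y=4.5000
check cable 4: ‖A_4−P‖² = 22.5000 ≈ L_4² = 22.5000 ✓

(10.5000, 4.5000)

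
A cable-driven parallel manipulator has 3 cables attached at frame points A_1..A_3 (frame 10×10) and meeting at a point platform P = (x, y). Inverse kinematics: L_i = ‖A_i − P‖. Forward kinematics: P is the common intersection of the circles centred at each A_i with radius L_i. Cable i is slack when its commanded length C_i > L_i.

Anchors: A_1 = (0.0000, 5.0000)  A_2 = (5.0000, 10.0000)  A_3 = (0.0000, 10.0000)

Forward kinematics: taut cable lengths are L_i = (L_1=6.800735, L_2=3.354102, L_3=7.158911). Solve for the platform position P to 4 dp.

circle eqns → linear via eq_j − eq_1; set q_j = A_j·A_j − L_j²
q_1 = 0.0000+25.0000−46.2500 = -21.2500
-10.0000·x − 10.0000·y = q_1−q_2 = -135.0000
0.0000·x − 10.0000·y = q_1−q_3 = -70.0000
solve first two rows → x=6.5000, y=7.0000

(6.5000, 7.0000)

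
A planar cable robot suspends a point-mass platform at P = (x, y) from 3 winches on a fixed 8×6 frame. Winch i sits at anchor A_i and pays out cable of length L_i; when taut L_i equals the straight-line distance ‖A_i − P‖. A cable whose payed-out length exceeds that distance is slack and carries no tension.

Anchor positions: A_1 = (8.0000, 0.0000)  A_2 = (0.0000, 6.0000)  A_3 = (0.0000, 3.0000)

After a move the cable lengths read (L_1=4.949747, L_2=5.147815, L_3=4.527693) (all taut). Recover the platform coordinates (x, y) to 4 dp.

(4.5000, 3.5000)

each cable: (A_i−P)·(A_i−P) = L_i²; let c_i = ‖A_i‖²−L_i²
c_1 = 64.0000+0.0000−24.5000 = 39.5000
row 1: 16.0000x − 12.0000y = 30.0000  (c_2=9.5000)
row 2: 16.0000x − 6.0000y = 51.0000  (c_3=-11.5000)
Cramer on rows 1–2 → x = 4.5000, y = 3.5000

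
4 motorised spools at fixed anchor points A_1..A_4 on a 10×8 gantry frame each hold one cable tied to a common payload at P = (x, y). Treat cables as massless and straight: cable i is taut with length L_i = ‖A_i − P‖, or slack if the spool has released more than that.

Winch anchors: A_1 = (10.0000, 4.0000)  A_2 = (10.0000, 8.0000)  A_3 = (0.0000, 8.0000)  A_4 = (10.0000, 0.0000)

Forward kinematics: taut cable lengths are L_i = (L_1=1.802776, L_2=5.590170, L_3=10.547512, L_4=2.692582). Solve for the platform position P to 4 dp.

(9.0000, 2.5000)

expand ‖A_i−P‖²=L_i² and subtract eq 1 (k_i ≔ ‖A_i‖²−L_i²)
k_1 = 100.0000+16.0000−3.2500 = 112.7500
eq1−eq2 → [0.0000  -8.0000]·P = -20.0000
eq1−eq3 → [20.0000  -8.0000]·P = 160.0000
eq1−eq4 → [0.0000  8.0000]·P = 20.0000
2×2 solve → P = (9.0000, 2.5000)
check cable 4: ‖A_4−P‖² = 7.2500 ≈ L_4² = 7.2500 ✓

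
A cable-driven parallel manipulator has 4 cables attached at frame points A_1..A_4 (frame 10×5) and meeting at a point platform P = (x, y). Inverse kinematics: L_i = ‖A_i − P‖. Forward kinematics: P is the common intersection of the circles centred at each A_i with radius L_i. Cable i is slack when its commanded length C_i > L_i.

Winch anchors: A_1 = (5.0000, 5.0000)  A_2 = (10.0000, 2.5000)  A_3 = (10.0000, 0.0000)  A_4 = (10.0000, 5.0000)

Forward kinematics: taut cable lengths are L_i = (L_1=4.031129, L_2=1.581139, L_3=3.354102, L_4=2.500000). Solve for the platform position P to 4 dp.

(8.5000, 3.0000)

circle eqns → linear via eq_j − eq_1; set c_j = A_j·A_j − L_j²
c_1 = 25.0000+25.0000−16.2500 = 33.7500
-10.0000·x + 5.0000·y = c_1−c_2 = -70.0000
-10.0000·x + 10.0000·y = c_1−c_3 = -55.0000
-10.0000·x + 0.0000·y = c_1−c_4 = -85.0000
solve first two rows → x=8.5000, y=3.0000
check cable 4: ‖A_4−P‖² = 6.2500 ≈ L_4² = 6.2500 ✓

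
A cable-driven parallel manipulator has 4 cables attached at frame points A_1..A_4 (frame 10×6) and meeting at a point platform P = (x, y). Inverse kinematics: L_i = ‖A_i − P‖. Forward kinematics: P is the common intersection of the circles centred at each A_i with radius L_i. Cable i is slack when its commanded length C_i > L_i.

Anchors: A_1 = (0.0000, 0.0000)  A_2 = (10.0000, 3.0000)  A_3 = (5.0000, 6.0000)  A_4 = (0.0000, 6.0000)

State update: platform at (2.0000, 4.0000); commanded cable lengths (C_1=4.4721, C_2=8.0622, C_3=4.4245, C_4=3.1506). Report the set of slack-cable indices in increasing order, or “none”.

cable 1: √((-2.0000)²+(-4.0000)²)=4.4721, C_1=4.4721: taut
cable 2: √((8.0000)²+(-1.0000)²)=8.0623, C_2=8.0622: taut
cable 3: √((3.0000)²+(2.0000)²)=3.6056, C_3=4.4245: slack
cable 4: √((-2.0000)²+(2.0000)²)=2.8284, C_4=3.1506: slack

3, 4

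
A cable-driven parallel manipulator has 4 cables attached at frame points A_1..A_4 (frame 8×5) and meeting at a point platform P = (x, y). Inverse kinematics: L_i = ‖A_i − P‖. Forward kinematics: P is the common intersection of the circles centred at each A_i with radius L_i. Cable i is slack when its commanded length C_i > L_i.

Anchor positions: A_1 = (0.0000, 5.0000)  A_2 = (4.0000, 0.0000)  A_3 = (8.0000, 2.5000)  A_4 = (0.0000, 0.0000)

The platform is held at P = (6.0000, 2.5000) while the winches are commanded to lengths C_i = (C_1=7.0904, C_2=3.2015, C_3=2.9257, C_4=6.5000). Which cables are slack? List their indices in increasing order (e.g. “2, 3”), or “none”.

i=1: geometric 6.5000 vs commanded 7.0904 ⇒ slack
i=2: geometric 3.2016 vs commanded 3.2015 ⇒ taut
i=3: geometric 2.0000 vs commanded 2.9257 ⇒ slack
i=4: geometric 6.5000 vs commanded 6.5000 ⇒ taut

1, 3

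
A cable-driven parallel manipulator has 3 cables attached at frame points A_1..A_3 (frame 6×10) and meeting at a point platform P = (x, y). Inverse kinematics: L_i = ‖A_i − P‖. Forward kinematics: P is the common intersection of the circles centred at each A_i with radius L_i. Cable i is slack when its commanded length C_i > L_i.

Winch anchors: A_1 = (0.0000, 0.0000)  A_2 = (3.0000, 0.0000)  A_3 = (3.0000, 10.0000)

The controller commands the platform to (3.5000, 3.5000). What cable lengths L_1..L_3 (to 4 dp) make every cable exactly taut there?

(4.9497, 3.5355, 6.5192)

cable 1: Δx=-3.5000, Δy=-3.5000; L_1 = √(Δx²+Δy²) = 4.9497
cable 2: Δx=-0.5000, Δy=-3.5000; L_2 = √(Δx²+Δy²) = 3.5355
cable 3: Δx=-0.5000, Δy=6.5000; L_3 = √(Δx²+Δy²) = 6.5192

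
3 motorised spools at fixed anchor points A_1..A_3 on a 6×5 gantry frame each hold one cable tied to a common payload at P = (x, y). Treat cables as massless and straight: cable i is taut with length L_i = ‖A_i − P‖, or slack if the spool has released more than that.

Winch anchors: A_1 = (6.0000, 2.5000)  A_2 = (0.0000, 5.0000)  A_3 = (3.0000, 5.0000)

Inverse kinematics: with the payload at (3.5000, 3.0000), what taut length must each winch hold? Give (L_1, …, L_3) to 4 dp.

(2.5495, 4.0311, 2.0616)

cable 1: Δx=2.5000, Δy=-0.5000; L_1 = √(Δx²+Δy²) = 2.5495
cable 2: Δx=-3.5000, Δy=2.0000; L_2 = √(Δx²+Δy²) = 4.0311
cable 3: Δx=-0.5000, Δy=2.0000; L_3 = √(Δx²+Δy²) = 2.0616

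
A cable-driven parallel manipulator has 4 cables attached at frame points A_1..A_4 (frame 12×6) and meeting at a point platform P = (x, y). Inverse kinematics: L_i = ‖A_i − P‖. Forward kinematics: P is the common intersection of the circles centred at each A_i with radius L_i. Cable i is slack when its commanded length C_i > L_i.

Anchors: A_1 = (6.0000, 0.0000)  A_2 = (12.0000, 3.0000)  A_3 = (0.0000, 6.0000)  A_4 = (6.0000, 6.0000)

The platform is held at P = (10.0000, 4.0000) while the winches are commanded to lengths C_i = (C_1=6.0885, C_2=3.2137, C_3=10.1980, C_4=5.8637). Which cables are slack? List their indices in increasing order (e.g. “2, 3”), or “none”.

i=1: geometric 5.6569 vs commanded 6.0885 ⇒ slack
i=2: geometric 2.2361 vs commanded 3.2137 ⇒ slack
i=3: geometric 10.1980 vs commanded 10.1980 ⇒ taut
i=4: geometric 4.4721 vs commanded 5.8637 ⇒ slack

1, 2, 4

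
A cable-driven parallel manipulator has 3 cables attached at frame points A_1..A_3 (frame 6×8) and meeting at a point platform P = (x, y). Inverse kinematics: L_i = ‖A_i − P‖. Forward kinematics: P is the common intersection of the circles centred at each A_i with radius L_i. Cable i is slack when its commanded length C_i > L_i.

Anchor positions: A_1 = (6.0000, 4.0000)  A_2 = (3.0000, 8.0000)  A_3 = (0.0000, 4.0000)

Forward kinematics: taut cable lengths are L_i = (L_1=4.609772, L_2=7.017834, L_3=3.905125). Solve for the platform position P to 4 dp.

(2.5000, 1.0000)

each cable: (A_i−P)·(A_i−P) = L_i²; let k_i = ‖A_i‖²−L_i²
k_1 = 36.0000+16.0000−21.2500 = 30.7500
row 1: 6.0000x − 8.0000y = 7.0000  (k_2=23.7500)
row 2: 12.0000x + 0.0000y = 30.0000  (k_3=0.7500)
Cramer on rows 1–2 → x = 2.5000, y = 1.0000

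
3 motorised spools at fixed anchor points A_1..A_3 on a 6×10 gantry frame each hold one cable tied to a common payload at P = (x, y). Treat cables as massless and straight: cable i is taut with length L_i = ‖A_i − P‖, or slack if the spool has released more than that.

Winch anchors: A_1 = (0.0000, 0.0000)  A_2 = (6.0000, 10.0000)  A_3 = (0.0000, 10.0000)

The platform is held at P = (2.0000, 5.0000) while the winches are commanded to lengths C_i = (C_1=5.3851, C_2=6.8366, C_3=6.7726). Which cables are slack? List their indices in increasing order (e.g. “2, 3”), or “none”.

2, 3

cable 1: √((-2.0000)²+(-5.0000)²)=5.3852, C_1=5.3851: taut
cable 2: √((4.0000)²+(5.0000)²)=6.4031, C_2=6.8366: slack
cable 3: √((-2.0000)²+(5.0000)²)=5.3852, C_3=6.7726: slack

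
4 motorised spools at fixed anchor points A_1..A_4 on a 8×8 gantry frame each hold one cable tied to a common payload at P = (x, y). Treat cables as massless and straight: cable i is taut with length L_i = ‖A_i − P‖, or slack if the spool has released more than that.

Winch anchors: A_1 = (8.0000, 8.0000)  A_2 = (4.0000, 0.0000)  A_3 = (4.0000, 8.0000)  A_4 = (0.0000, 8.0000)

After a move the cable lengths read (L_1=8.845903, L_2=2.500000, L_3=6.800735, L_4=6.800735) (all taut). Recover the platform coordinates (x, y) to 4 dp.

(2.0000, 1.5000)

each cable: (A_i−P)·(A_i−P) = L_i²; let k_i = ‖A_i‖²−L_i²
k_1 = 64.0000+64.0000−78.2500 = 49.7500
row 1: 8.0000x + 16.0000y = 40.0000  (k_2=9.7500)
row 2: 8.0000x + 0.0000y = 16.0000  (k_3=33.7500)
row 3: 16.0000x + 0.0000y = 32.0000  (k_4=17.7500)
Cramer on rows 1–2 → x = 2.0000, y = 1.5000
check cable 4: ‖A_4−P‖² = 46.2500 ≈ L_4² = 46.2500 ✓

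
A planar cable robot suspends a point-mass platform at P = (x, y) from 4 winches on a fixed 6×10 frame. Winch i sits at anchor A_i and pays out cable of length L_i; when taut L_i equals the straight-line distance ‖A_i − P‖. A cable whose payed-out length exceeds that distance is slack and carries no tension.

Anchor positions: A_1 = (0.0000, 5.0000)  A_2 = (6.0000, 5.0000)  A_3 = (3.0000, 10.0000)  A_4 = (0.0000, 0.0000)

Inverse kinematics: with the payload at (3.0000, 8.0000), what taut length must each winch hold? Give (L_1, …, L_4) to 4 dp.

(4.2426, 4.2426, 2.0000, 8.5440)

L_1 = √((0.0000−3.0000)² + (5.0000−8.0000)²) = 4.2426
L_2 = √((6.0000−3.0000)² + (5.0000−8.0000)²) = 4.2426
L_3 = √((3.0000−3.0000)² + (10.0000−8.0000)²) = 2.0000
L_4 = √((0.0000−3.0000)² + (0.0000−8.0000)²) = 8.5440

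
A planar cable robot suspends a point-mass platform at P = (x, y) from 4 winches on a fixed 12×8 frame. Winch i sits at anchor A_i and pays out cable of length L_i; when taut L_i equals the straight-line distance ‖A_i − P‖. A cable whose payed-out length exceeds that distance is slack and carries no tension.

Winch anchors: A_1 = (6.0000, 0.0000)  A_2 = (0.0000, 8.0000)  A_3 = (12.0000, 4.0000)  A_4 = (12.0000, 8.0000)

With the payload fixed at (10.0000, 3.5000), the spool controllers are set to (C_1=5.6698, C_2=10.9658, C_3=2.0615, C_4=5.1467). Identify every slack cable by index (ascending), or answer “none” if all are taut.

1, 4

cable 1: L_1 = ‖A_1−P‖ = 5.3151;  C_1 = 5.6698 → slack
cable 2: L_2 = ‖A_2−P‖ = 10.9659;  C_2 = 10.9658 → taut
cable 3: L_3 = ‖A_3−P‖ = 2.0616;  C_3 = 2.0615 → taut
cable 4: L_4 = ‖A_4−P‖ = 4.9244;  C_4 = 5.1467 → slack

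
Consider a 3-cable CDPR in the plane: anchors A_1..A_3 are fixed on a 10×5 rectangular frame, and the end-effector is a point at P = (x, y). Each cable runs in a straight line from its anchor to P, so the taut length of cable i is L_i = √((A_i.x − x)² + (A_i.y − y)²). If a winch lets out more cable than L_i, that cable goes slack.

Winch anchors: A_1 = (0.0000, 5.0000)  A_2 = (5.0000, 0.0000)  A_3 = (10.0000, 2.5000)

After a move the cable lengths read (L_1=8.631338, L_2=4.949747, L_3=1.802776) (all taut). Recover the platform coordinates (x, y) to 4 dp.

(8.5000, 3.5000)

each cable: (A_i−P)·(A_i−P) = L_i²; let k_i = ‖A_i‖²−L_i²
k_1 = 0.0000+25.0000−74.5000 = -49.5000
row 1: -10.0000x + 10.0000y = -50.0000  (k_2=0.5000)
row 2: -20.0000x + 5.0000y = -152.5000  (k_3=103.0000)
Cramer on rows 1–2 → x = 8.5000, y = 3.5000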